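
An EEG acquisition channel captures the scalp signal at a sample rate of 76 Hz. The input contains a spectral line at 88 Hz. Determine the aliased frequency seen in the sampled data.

88 Hz mod fs = 12 Hz.
12 Hz ≤ fs/2 = 38 Hz, appears at 12 Hz.

12 Hz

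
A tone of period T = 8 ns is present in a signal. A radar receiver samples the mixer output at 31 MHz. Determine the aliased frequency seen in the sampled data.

T = 8 ns → f = 1/T = 125 MHz.
125 MHz mod fs = 1 MHz.
1 MHz ≤ fs/2 = 15.5 MHz, appears at 1 MHz.

1 MHz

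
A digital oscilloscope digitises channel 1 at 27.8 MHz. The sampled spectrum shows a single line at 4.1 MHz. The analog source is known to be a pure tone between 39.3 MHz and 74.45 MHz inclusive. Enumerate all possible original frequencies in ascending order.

Frequencies that alias to 4.1 MHz are k·fs ± 4.1 MHz for integer k ≥ 0.
k=0: 4.1 MHz.
k=1: 23.7 MHz, 31.9 MHz.
k=2: 51.5 MHz, 59.7 MHz.
k=3: 79.3 MHz, 87.5 MHz.
Within [39.3 MHz, 74.45 MHz]: 51.5 MHz, 59.7 MHz.

51.5 MHz, 59.7 MHz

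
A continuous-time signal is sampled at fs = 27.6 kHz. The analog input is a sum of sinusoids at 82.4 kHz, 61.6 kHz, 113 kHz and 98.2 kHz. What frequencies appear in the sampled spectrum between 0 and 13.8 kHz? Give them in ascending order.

fs/2 = 13.8 kHz.
82.4 kHz mod fs = 27.2 kHz.
27.2 kHz > fs/2 = 13.8 kHz, folds to fs − 27.2 kHz = 0.4 kHz.
61.6 kHz mod fs = 6.4 kHz.
6.4 kHz ≤ fs/2 = 13.8 kHz, appears at 6.4 kHz.
113 kHz mod fs = 2.6 kHz.
2.6 kHz ≤ fs/2 = 13.8 kHz, appears at 2.6 kHz.
98.2 kHz mod fs = 15.4 kHz.
15.4 kHz > fs/2 = 13.8 kHz, folds to fs − 15.4 kHz = 12.2 kHz.
Distinct values: {0.4 kHz, 2.6 kHz, 6.4 kHz, 12.2 kHz}.

0.4 kHz, 2.6 kHz, 6.4 kHz, 12.2 kHz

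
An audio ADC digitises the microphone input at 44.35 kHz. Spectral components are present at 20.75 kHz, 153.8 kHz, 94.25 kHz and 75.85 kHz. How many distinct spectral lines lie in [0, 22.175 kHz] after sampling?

3

fs/2 = 22.175 kHz.
20.75 kHz ≤ fs/2 = 22.175 kHz, passes unchanged.
153.8 kHz mod fs = 20.75 kHz.
20.75 kHz ≤ fs/2 = 22.175 kHz, appears at 20.75 kHz.
94.25 kHz mod fs = 5.55 kHz.
5.55 kHz ≤ fs/2 = 22.175 kHz, appears at 5.55 kHz.
75.85 kHz mod fs = 31.5 kHz.
31.5 kHz > fs/2 = 22.175 kHz, folds to fs − 31.5 kHz = 12.85 kHz.
Distinct values: {5.55 kHz, 12.85 kHz, 20.75 kHz} → 3.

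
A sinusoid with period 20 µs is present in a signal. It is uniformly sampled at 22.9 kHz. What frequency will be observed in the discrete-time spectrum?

T = 20 µs → f = 1/T = 50 kHz.
50 kHz mod fs = 4.2 kHz.
4.2 kHz ≤ fs/2 = 11.45 kHz, appears at 4.2 kHz.

4.2 kHz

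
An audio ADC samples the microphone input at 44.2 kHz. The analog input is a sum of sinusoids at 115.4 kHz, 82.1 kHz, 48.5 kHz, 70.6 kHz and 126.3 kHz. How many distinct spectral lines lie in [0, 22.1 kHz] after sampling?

fs/2 = 22.1 kHz.
115.4 kHz mod fs = 27 kHz.
27 kHz > fs/2 = 22.1 kHz, folds to fs − 27 kHz = 17.2 kHz.
82.1 kHz mod fs = 37.9 kHz.
37.9 kHz > fs/2 = 22.1 kHz, folds to fs − 37.9 kHz = 6.3 kHz.
48.5 kHz mod fs = 4.3 kHz.
4.3 kHz ≤ fs/2 = 22.1 kHz, appears at 4.3 kHz.
70.6 kHz mod fs = 26.4 kHz.
26.4 kHz > fs/2 = 22.1 kHz, folds to fs − 26.4 kHz = 17.8 kHz.
126.3 kHz mod fs = 37.9 kHz.
37.9 kHz > fs/2 = 22.1 kHz, folds to fs − 37.9 kHz = 6.3 kHz.
Distinct values: {4.3 kHz, 6.3 kHz, 17.2 kHz, 17.8 kHz} → 4.

4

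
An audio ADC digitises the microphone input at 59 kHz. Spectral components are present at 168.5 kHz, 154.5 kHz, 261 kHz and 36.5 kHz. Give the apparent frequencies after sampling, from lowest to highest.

fs/2 = 29.5 kHz.
168.5 kHz mod fs = 50.5 kHz.
50.5 kHz > fs/2 = 29.5 kHz, folds to fs − 50.5 kHz = 8.5 kHz.
154.5 kHz mod fs = 36.5 kHz.
36.5 kHz > fs/2 = 29.5 kHz, folds to fs − 36.5 kHz = 22.5 kHz.
261 kHz mod fs = 25 kHz.
25 kHz ≤ fs/2 = 29.5 kHz, appears at 25 kHz.
36.5 kHz > fs/2 = 29.5 kHz, folds to fs − 36.5 kHz = 22.5 kHz.
Distinct values: {8.5 kHz, 22.5 kHz, 25 kHz}.

8.5 kHz, 22.5 kHz, 25 kHz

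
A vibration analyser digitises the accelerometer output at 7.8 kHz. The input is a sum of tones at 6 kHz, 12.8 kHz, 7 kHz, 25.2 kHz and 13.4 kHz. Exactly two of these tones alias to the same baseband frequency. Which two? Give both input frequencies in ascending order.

6 kHz, 25.2 kHz

fs/2 = 3.9 kHz.
6 kHz > fs/2 = 3.9 kHz, folds to fs − 6 kHz = 1.8 kHz.
12.8 kHz mod fs = 5 kHz.
5 kHz > fs/2 = 3.9 kHz, folds to fs − 5 kHz = 2.8 kHz.
7 kHz > fs/2 = 3.9 kHz, folds to fs − 7 kHz = 0.8 kHz.
25.2 kHz mod fs = 1.8 kHz.
1.8 kHz ≤ fs/2 = 3.9 kHz, appears at 1.8 kHz.
13.4 kHz mod fs = 5.6 kHz.
5.6 kHz > fs/2 = 3.9 kHz, folds to fs − 5.6 kHz = 2.2 kHz.
6 kHz and 25.2 kHz both map to 1.8 kHz.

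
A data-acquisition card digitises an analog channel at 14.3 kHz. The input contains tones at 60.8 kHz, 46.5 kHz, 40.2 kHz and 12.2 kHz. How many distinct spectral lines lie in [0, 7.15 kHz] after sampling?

3

fs/2 = 7.15 kHz.
60.8 kHz mod fs = 3.6 kHz.
3.6 kHz ≤ fs/2 = 7.15 kHz, appears at 3.6 kHz.
46.5 kHz mod fs = 3.6 kHz.
3.6 kHz ≤ fs/2 = 7.15 kHz, appears at 3.6 kHz.
40.2 kHz mod fs = 11.6 kHz.
11.6 kHz > fs/2 = 7.15 kHz, folds to fs − 11.6 kHz = 2.7 kHz.
12.2 kHz > fs/2 = 7.15 kHz, folds to fs − 12.2 kHz = 2.1 kHz.
Distinct values: {2.1 kHz, 2.7 kHz, 3.6 kHz} → 3.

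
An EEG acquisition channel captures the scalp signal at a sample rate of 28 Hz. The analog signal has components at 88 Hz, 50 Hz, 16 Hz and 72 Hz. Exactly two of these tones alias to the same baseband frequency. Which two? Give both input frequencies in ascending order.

fs/2 = 14 Hz.
88 Hz mod fs = 4 Hz.
4 Hz ≤ fs/2 = 14 Hz, appears at 4 Hz.
50 Hz mod fs = 22 Hz.
22 Hz > fs/2 = 14 Hz, folds to fs − 22 Hz = 6 Hz.
16 Hz > fs/2 = 14 Hz, folds to fs − 16 Hz = 12 Hz.
72 Hz mod fs = 16 Hz.
16 Hz > fs/2 = 14 Hz, folds to fs − 16 Hz = 12 Hz.
16 Hz and 72 Hz both map to 12 Hz.

16 Hz, 72 Hz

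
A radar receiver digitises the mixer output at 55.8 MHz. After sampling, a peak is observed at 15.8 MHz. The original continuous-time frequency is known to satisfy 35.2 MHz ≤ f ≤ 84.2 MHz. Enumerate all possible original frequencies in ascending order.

40 MHz, 71.6 MHz

Frequencies that alias to 15.8 MHz are k·fs ± 15.8 MHz for integer k ≥ 0.
k=0: 15.8 MHz.
k=1: 40 MHz, 71.6 MHz.
k=2: 95.8 MHz, 127.4 MHz.
Within [35.2 MHz, 84.2 MHz]: 40 MHz, 71.6 MHz.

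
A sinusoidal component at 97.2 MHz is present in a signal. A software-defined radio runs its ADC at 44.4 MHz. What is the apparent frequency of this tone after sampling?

97.2 MHz mod fs = 8.4 MHz.
8.4 MHz ≤ fs/2 = 22.2 MHz, appears at 8.4 MHz.

8.4 MHz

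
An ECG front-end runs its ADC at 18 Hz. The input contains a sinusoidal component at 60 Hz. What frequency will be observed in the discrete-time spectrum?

60 Hz mod fs = 6 Hz.
6 Hz ≤ fs/2 = 9 Hz, appears at 6 Hz.

6 Hz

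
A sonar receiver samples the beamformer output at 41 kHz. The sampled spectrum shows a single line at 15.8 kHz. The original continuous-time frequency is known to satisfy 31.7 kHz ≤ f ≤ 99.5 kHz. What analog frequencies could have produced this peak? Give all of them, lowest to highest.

Frequencies that alias to 15.8 kHz are k·fs ± 15.8 kHz for integer k ≥ 0.
k=0: 15.8 kHz.
k=1: 25.2 kHz, 56.8 kHz.
k=2: 66.2 kHz, 97.8 kHz.
k=3: 107.2 kHz, 138.8 kHz.
Within [31.7 kHz, 99.5 kHz]: 56.8 kHz, 66.2 kHz, 97.8 kHz.

56.8 kHz, 66.2 kHz, 97.8 kHz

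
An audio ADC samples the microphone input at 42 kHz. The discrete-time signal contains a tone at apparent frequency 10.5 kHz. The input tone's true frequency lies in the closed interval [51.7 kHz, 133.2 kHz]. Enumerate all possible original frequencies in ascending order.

52.5 kHz, 73.5 kHz, 94.5 kHz, 115.5 kHz

Frequencies that alias to 10.5 kHz are k·fs ± 10.5 kHz for integer k ≥ 0.
k=0: 10.5 kHz.
k=1: 31.5 kHz, 52.5 kHz.
k=2: 73.5 kHz, 94.5 kHz.
k=3: 115.5 kHz, 136.5 kHz.
k=4: 157.5 kHz, 178.5 kHz.
Within [51.7 kHz, 133.2 kHz]: 52.5 kHz, 73.5 kHz, 94.5 kHz, 115.5 kHz.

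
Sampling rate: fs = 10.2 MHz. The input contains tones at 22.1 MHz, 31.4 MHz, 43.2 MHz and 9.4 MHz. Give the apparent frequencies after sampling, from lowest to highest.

0.8 MHz, 1.7 MHz, 2.4 MHz

fs/2 = 5.1 MHz.
22.1 MHz mod fs = 1.7 MHz.
1.7 MHz ≤ fs/2 = 5.1 MHz, appears at 1.7 MHz.
31.4 MHz mod fs = 0.8 MHz.
0.8 MHz ≤ fs/2 = 5.1 MHz, appears at 0.8 MHz.
43.2 MHz mod fs = 2.4 MHz.
2.4 MHz ≤ fs/2 = 5.1 MHz, appears at 2.4 MHz.
9.4 MHz > fs/2 = 5.1 MHz, folds to fs − 9.4 MHz = 0.8 MHz.
Distinct values: {0.8 MHz, 1.7 MHz, 2.4 MHz}.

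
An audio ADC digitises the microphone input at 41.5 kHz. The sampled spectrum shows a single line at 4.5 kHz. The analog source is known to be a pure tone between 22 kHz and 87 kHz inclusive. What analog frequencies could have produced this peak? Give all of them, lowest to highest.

37 kHz, 46 kHz, 78.5 kHz

Frequencies that alias to 4.5 kHz are k·fs ± 4.5 kHz for integer k ≥ 0.
k=0: 4.5 kHz.
k=1: 37 kHz, 46 kHz.
k=2: 78.5 kHz, 87.5 kHz.
k=3: 120 kHz, 129 kHz.
Within [22 kHz, 87 kHz]: 37 kHz, 46 kHz, 78.5 kHz.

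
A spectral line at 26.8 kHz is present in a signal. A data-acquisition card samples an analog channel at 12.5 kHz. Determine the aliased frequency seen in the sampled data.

1.8 kHz

26.8 kHz mod fs = 1.8 kHz.
1.8 kHz ≤ fs/2 = 6.25 kHz, appears at 1.8 kHz.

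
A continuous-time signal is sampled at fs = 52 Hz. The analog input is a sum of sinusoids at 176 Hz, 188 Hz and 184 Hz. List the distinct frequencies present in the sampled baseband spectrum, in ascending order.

fs/2 = 26 Hz.
176 Hz mod fs = 20 Hz.
20 Hz ≤ fs/2 = 26 Hz, appears at 20 Hz.
188 Hz mod fs = 32 Hz.
32 Hz > fs/2 = 26 Hz, folds to fs − 32 Hz = 20 Hz.
184 Hz mod fs = 28 Hz.
28 Hz > fs/2 = 26 Hz, folds to fs − 28 Hz = 24 Hz.
Distinct values: {20 Hz, 24 Hz}.

20 Hz, 24 Hz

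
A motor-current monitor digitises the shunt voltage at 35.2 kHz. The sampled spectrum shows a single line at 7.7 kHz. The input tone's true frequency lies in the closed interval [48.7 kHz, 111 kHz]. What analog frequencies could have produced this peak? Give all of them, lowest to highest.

Frequencies that alias to 7.7 kHz are k·fs ± 7.7 kHz for integer k ≥ 0.
k=0: 7.7 kHz.
k=1: 27.5 kHz, 42.9 kHz.
k=2: 62.7 kHz, 78.1 kHz.
k=3: 97.9 kHz, 113.3 kHz.
k=4: 133.1 kHz, 148.5 kHz.
Within [48.7 kHz, 111 kHz]: 62.7 kHz, 78.1 kHz, 97.9 kHz.

62.7 kHz, 78.1 kHz, 97.9 kHz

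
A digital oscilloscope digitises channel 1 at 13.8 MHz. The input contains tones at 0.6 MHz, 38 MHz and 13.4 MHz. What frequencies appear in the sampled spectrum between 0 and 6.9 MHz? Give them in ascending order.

fs/2 = 6.9 MHz.
0.6 MHz ≤ fs/2 = 6.9 MHz, passes unchanged.
38 MHz mod fs = 10.4 MHz.
10.4 MHz > fs/2 = 6.9 MHz, folds to fs − 10.4 MHz = 3.4 MHz.
13.4 MHz > fs/2 = 6.9 MHz, folds to fs − 13.4 MHz = 0.4 MHz.
Distinct values: {0.4 MHz, 0.6 MHz, 3.4 MHz}.

0.4 MHz, 0.6 MHz, 3.4 MHz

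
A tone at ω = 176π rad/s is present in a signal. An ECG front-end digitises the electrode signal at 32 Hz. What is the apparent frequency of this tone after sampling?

8 Hz

ω = 176π rad/s → f = ω/(2π) = 88 Hz.
88 Hz mod fs = 24 Hz.
24 Hz > fs/2 = 16 Hz, folds to fs − 24 Hz = 8 Hz.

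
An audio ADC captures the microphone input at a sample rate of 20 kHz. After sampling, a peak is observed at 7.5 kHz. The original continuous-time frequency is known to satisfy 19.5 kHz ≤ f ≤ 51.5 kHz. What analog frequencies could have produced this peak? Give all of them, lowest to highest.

27.5 kHz, 32.5 kHz, 47.5 kHz

Frequencies that alias to 7.5 kHz are k·fs ± 7.5 kHz for integer k ≥ 0.
k=0: 7.5 kHz.
k=1: 12.5 kHz, 27.5 kHz.
k=2: 32.5 kHz, 47.5 kHz.
k=3: 52.5 kHz, 67.5 kHz.
Within [19.5 kHz, 51.5 kHz]: 27.5 kHz, 32.5 kHz, 47.5 kHz.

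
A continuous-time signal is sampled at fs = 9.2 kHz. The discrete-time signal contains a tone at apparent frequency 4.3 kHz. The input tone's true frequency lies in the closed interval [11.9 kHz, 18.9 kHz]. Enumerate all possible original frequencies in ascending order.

13.5 kHz, 14.1 kHz

Frequencies that alias to 4.3 kHz are k·fs ± 4.3 kHz for integer k ≥ 0.
k=0: 4.3 kHz.
k=1: 4.9 kHz, 13.5 kHz.
k=2: 14.1 kHz, 22.7 kHz.
k=3: 23.3 kHz, 31.9 kHz.
Within [11.9 kHz, 18.9 kHz]: 13.5 kHz, 14.1 kHz.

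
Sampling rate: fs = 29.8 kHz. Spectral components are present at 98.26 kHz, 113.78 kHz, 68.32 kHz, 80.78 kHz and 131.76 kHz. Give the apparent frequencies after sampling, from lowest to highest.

fs/2 = 14.9 kHz.
98.26 kHz mod fs = 8.86 kHz.
8.86 kHz ≤ fs/2 = 14.9 kHz, appears at 8.86 kHz.
113.78 kHz mod fs = 24.38 kHz.
24.38 kHz > fs/2 = 14.9 kHz, folds to fs − 24.38 kHz = 5.42 kHz.
68.32 kHz mod fs = 8.72 kHz.
8.72 kHz ≤ fs/2 = 14.9 kHz, appears at 8.72 kHz.
80.78 kHz mod fs = 21.18 kHz.
21.18 kHz > fs/2 = 14.9 kHz, folds to fs − 21.18 kHz = 8.62 kHz.
131.76 kHz mod fs = 12.56 kHz.
12.56 kHz ≤ fs/2 = 14.9 kHz, appears at 12.56 kHz.
Distinct values: {5.42 kHz, 8.62 kHz, 8.72 kHz, 8.86 kHz, 12.56 kHz}.

5.42 kHz, 8.62 kHz, 8.72 kHz, 8.86 kHz, 12.56 kHz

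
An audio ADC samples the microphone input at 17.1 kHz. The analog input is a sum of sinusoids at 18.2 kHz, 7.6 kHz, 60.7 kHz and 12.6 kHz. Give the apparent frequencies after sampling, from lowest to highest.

1.1 kHz, 4.5 kHz, 7.6 kHz, 7.7 kHz

fs/2 = 8.55 kHz.
18.2 kHz mod fs = 1.1 kHz.
1.1 kHz ≤ fs/2 = 8.55 kHz, appears at 1.1 kHz.
7.6 kHz ≤ fs/2 = 8.55 kHz, passes unchanged.
60.7 kHz mod fs = 9.4 kHz.
9.4 kHz > fs/2 = 8.55 kHz, folds to fs − 9.4 kHz = 7.7 kHz.
12.6 kHz > fs/2 = 8.55 kHz, folds to fs − 12.6 kHz = 4.5 kHz.
Distinct values: {1.1 kHz, 4.5 kHz, 7.6 kHz, 7.7 kHz}.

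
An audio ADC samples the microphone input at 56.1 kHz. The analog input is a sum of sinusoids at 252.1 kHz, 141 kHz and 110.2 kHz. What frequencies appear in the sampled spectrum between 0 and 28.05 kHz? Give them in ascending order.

fs/2 = 28.05 kHz.
252.1 kHz mod fs = 27.7 kHz.
27.7 kHz ≤ fs/2 = 28.05 kHz, appears at 27.7 kHz.
141 kHz mod fs = 28.8 kHz.
28.8 kHz > fs/2 = 28.05 kHz, folds to fs − 28.8 kHz = 27.3 kHz.
110.2 kHz mod fs = 54.1 kHz.
54.1 kHz > fs/2 = 28.05 kHz, folds to fs − 54.1 kHz = 2 kHz.
Distinct values: {2 kHz, 27.3 kHz, 27.7 kHz}.

2 kHz, 27.3 kHz, 27.7 kHz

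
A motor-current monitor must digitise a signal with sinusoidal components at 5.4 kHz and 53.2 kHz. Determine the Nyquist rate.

106.4 kHz

Highest-frequency component: 53.2 kHz.
Nyquist rate = 2 × 53.2 kHz = 106.4 kHz.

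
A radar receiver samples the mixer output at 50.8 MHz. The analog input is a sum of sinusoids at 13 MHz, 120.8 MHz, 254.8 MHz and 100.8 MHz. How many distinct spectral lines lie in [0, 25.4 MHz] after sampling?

fs/2 = 25.4 MHz.
13 MHz ≤ fs/2 = 25.4 MHz, passes unchanged.
120.8 MHz mod fs = 19.2 MHz.
19.2 MHz ≤ fs/2 = 25.4 MHz, appears at 19.2 MHz.
254.8 MHz mod fs = 0.8 MHz.
0.8 MHz ≤ fs/2 = 25.4 MHz, appears at 0.8 MHz.
100.8 MHz mod fs = 50 MHz.
50 MHz > fs/2 = 25.4 MHz, folds to fs − 50 MHz = 0.8 MHz.
Distinct values: {0.8 MHz, 13 MHz, 19.2 MHz} → 3.

3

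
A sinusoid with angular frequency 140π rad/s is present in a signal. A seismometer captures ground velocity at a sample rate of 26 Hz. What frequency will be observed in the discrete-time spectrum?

8 Hz

ω = 140π rad/s → f = ω/(2π) = 70 Hz.
70 Hz mod fs = 18 Hz.
18 Hz > fs/2 = 13 Hz, folds to fs − 18 Hz = 8 Hz.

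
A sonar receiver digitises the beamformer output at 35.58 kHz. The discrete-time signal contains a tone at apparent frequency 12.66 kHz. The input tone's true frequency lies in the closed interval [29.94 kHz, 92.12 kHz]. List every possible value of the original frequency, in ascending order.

48.24 kHz, 58.5 kHz, 83.82 kHz

Frequencies that alias to 12.66 kHz are k·fs ± 12.66 kHz for integer k ≥ 0.
k=0: 12.66 kHz.
k=1: 22.92 kHz, 48.24 kHz.
k=2: 58.5 kHz, 83.82 kHz.
k=3: 94.08 kHz, 119.4 kHz.
Within [29.94 kHz, 92.12 kHz]: 48.24 kHz, 58.5 kHz, 83.82 kHz.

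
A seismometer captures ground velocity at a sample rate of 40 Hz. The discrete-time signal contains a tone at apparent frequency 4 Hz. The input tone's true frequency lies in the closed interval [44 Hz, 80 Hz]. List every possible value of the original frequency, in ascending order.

Frequencies that alias to 4 Hz are k·fs ± 4 Hz for integer k ≥ 0.
k=0: 4 Hz.
k=1: 36 Hz, 44 Hz.
k=2: 76 Hz, 84 Hz.
k=3: 116 Hz, 124 Hz.
Within [44 Hz, 80 Hz]: 44 Hz, 76 Hz.

44 Hz, 76 Hz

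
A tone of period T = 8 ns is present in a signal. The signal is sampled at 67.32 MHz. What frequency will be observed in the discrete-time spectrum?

T = 8 ns → f = 1/T = 125 MHz.
125 MHz mod fs = 57.68 MHz.
57.68 MHz > fs/2 = 33.66 MHz, folds to fs − 57.68 MHz = 9.64 MHz.

9.64 MHz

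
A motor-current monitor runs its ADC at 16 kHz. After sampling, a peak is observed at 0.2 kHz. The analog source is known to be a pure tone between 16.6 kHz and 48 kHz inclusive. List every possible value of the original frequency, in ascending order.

Frequencies that alias to 0.2 kHz are k·fs ± 0.2 kHz for integer k ≥ 0.
k=0: 0.2 kHz.
k=1: 15.8 kHz, 16.2 kHz.
k=2: 31.8 kHz, 32.2 kHz.
k=3: 47.8 kHz, 48.2 kHz.
k=4: 63.8 kHz, 64.2 kHz.
Within [16.6 kHz, 48 kHz]: 31.8 kHz, 32.2 kHz, 47.8 kHz.

31.8 kHz, 32.2 kHz, 47.8 kHz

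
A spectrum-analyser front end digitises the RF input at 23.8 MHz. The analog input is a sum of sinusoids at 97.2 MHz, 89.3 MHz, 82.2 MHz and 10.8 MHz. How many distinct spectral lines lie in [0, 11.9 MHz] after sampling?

3

fs/2 = 11.9 MHz.
97.2 MHz mod fs = 2 MHz.
2 MHz ≤ fs/2 = 11.9 MHz, appears at 2 MHz.
89.3 MHz mod fs = 17.9 MHz.
17.9 MHz > fs/2 = 11.9 MHz, folds to fs − 17.9 MHz = 5.9 MHz.
82.2 MHz mod fs = 10.8 MHz.
10.8 MHz ≤ fs/2 = 11.9 MHz, appears at 10.8 MHz.
10.8 MHz ≤ fs/2 = 11.9 MHz, passes unchanged.
Distinct values: {2 MHz, 5.9 MHz, 10.8 MHz} → 3.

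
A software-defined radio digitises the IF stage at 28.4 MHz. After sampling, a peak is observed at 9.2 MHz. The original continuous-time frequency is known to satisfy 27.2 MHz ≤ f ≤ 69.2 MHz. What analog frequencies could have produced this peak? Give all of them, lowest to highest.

Frequencies that alias to 9.2 MHz are k·fs ± 9.2 MHz for integer k ≥ 0.
k=0: 9.2 MHz.
k=1: 19.2 MHz, 37.6 MHz.
k=2: 47.6 MHz, 66 MHz.
k=3: 76 MHz, 94.4 MHz.
Within [27.2 MHz, 69.2 MHz]: 37.6 MHz, 47.6 MHz, 66 MHz.

37.6 MHz, 47.6 MHz, 66 MHz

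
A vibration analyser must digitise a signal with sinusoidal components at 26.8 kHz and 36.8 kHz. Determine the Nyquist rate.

73.6 kHz

Highest-frequency component: 36.8 kHz.
Nyquist rate = 2 × 36.8 kHz = 73.6 kHz.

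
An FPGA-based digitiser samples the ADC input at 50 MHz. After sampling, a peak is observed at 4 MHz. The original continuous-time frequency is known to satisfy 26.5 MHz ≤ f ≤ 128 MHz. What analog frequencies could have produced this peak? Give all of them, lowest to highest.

Frequencies that alias to 4 MHz are k·fs ± 4 MHz for integer k ≥ 0.
k=0: 4 MHz.
k=1: 46 MHz, 54 MHz.
k=2: 96 MHz, 104 MHz.
k=3: 146 MHz, 154 MHz.
Within [26.5 MHz, 128 MHz]: 46 MHz, 54 MHz, 96 MHz, 104 MHz.

46 MHz, 54 MHz, 96 MHz, 104 MHz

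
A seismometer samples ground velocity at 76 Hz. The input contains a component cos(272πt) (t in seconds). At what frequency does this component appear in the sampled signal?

16 Hz

ω = 272π rad/s → f = ω/(2π) = 136 Hz.
136 Hz mod fs = 60 Hz.
60 Hz > fs/2 = 38 Hz, folds to fs − 60 Hz = 16 Hz.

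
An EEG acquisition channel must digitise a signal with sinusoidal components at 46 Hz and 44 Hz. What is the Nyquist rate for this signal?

92 Hz

Highest-frequency component: 46 Hz.
Nyquist rate = 2 × 46 Hz = 92 Hz.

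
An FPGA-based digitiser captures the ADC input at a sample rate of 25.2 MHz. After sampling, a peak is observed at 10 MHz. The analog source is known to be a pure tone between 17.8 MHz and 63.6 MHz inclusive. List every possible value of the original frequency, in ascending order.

35.2 MHz, 40.4 MHz, 60.4 MHz

Frequencies that alias to 10 MHz are k·fs ± 10 MHz for integer k ≥ 0.
k=0: 10 MHz.
k=1: 15.2 MHz, 35.2 MHz.
k=2: 40.4 MHz, 60.4 MHz.
k=3: 65.6 MHz, 85.6 MHz.
Within [17.8 MHz, 63.6 MHz]: 35.2 MHz, 40.4 MHz, 60.4 MHz.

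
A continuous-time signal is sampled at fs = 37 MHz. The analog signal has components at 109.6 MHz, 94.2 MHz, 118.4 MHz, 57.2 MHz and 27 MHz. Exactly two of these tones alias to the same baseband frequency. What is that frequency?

fs/2 = 18.5 MHz.
109.6 MHz mod fs = 35.6 MHz.
35.6 MHz > fs/2 = 18.5 MHz, folds to fs − 35.6 MHz = 1.4 MHz.
94.2 MHz mod fs = 20.2 MHz.
20.2 MHz > fs/2 = 18.5 MHz, folds to fs − 20.2 MHz = 16.8 MHz.
118.4 MHz mod fs = 7.4 MHz.
7.4 MHz ≤ fs/2 = 18.5 MHz, appears at 7.4 MHz.
57.2 MHz mod fs = 20.2 MHz.
20.2 MHz > fs/2 = 18.5 MHz, folds to fs − 20.2 MHz = 16.8 MHz.
27 MHz > fs/2 = 18.5 MHz, folds to fs − 27 MHz = 10 MHz.
57.2 MHz and 94.2 MHz both map to 16.8 MHz.

16.8 MHz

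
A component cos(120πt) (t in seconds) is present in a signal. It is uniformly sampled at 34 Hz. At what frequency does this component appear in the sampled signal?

ω = 120π rad/s → f = ω/(2π) = 60 Hz.
60 Hz mod fs = 26 Hz.
26 Hz > fs/2 = 17 Hz, folds to fs − 26 Hz = 8 Hz.

8 Hz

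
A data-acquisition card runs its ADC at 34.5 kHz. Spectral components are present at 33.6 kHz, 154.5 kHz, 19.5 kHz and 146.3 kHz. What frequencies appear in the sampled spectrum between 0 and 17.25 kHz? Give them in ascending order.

0.9 kHz, 8.3 kHz, 15 kHz, 16.5 kHz

fs/2 = 17.25 kHz.
33.6 kHz > fs/2 = 17.25 kHz, folds to fs − 33.6 kHz = 0.9 kHz.
154.5 kHz mod fs = 16.5 kHz.
16.5 kHz ≤ fs/2 = 17.25 kHz, appears at 16.5 kHz.
19.5 kHz > fs/2 = 17.25 kHz, folds to fs − 19.5 kHz = 15 kHz.
146.3 kHz mod fs = 8.3 kHz.
8.3 kHz ≤ fs/2 = 17.25 kHz, appears at 8.3 kHz.
Distinct values: {0.9 kHz, 8.3 kHz, 15 kHz, 16.5 kHz}.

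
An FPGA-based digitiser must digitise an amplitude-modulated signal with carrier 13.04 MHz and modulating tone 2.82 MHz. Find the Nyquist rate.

31.72 MHz

AM sidebands sit at fc ± fm = 10.22 MHz and 15.86 MHz.
Highest-frequency component: 15.86 MHz.
Nyquist rate = 2 × 15.86 MHz = 31.72 MHz.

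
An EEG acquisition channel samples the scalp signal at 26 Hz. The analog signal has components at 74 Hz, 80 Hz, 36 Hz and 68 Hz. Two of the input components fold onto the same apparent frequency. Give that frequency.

fs/2 = 13 Hz.
74 Hz mod fs = 22 Hz.
22 Hz > fs/2 = 13 Hz, folds to fs − 22 Hz = 4 Hz.
80 Hz mod fs = 2 Hz.
2 Hz ≤ fs/2 = 13 Hz, appears at 2 Hz.
36 Hz mod fs = 10 Hz.
10 Hz ≤ fs/2 = 13 Hz, appears at 10 Hz.
68 Hz mod fs = 16 Hz.
16 Hz > fs/2 = 13 Hz, folds to fs − 16 Hz = 10 Hz.
36 Hz and 68 Hz both map to 10 Hz.

10 Hz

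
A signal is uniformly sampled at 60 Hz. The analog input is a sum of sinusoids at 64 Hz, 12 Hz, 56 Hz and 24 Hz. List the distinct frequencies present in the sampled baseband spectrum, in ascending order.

4 Hz, 12 Hz, 24 Hz

fs/2 = 30 Hz.
64 Hz mod fs = 4 Hz.
4 Hz ≤ fs/2 = 30 Hz, appears at 4 Hz.
12 Hz ≤ fs/2 = 30 Hz, passes unchanged.
56 Hz > fs/2 = 30 Hz, folds to fs − 56 Hz = 4 Hz.
24 Hz ≤ fs/2 = 30 Hz, passes unchanged.
Distinct values: {4 Hz, 12 Hz, 24 Hz}.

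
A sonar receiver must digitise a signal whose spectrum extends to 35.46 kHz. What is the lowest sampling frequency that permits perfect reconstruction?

Nyquist rate = 2 × 35.46 kHz = 70.92 kHz.

70.92 kHz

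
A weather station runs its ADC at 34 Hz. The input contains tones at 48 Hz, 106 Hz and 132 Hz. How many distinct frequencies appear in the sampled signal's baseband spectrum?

fs/2 = 17 Hz.
48 Hz mod fs = 14 Hz.
14 Hz ≤ fs/2 = 17 Hz, appears at 14 Hz.
106 Hz mod fs = 4 Hz.
4 Hz ≤ fs/2 = 17 Hz, appears at 4 Hz.
132 Hz mod fs = 30 Hz.
30 Hz > fs/2 = 17 Hz, folds to fs − 30 Hz = 4 Hz.
Distinct values: {4 Hz, 14 Hz} → 2.

2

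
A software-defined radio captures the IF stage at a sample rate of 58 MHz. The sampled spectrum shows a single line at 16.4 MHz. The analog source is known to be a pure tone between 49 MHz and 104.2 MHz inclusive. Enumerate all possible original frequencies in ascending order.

74.4 MHz, 99.6 MHz

Frequencies that alias to 16.4 MHz are k·fs ± 16.4 MHz for integer k ≥ 0.
k=0: 16.4 MHz.
k=1: 41.6 MHz, 74.4 MHz.
k=2: 99.6 MHz, 132.4 MHz.
k=3: 157.6 MHz, 190.4 MHz.
Within [49 MHz, 104.2 MHz]: 74.4 MHz, 99.6 MHz.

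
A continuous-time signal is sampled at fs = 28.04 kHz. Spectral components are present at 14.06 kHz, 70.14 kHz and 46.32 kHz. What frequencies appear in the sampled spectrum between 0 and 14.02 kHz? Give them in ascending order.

9.76 kHz, 13.98 kHz

fs/2 = 14.02 kHz.
14.06 kHz > fs/2 = 14.02 kHz, folds to fs − 14.06 kHz = 13.98 kHz.
70.14 kHz mod fs = 14.06 kHz.
14.06 kHz > fs/2 = 14.02 kHz, folds to fs − 14.06 kHz = 13.98 kHz.
46.32 kHz mod fs = 18.28 kHz.
18.28 kHz > fs/2 = 14.02 kHz, folds to fs − 18.28 kHz = 9.76 kHz.
Distinct values: {9.76 kHz, 13.98 kHz}.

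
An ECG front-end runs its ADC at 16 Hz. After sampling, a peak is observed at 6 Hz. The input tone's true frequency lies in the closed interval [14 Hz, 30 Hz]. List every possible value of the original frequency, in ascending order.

22 Hz, 26 Hz

Frequencies that alias to 6 Hz are k·fs ± 6 Hz for integer k ≥ 0.
k=0: 6 Hz.
k=1: 10 Hz, 22 Hz.
k=2: 26 Hz, 38 Hz.
k=3: 42 Hz, 54 Hz.
Within [14 Hz, 30 Hz]: 22 Hz, 26 Hz.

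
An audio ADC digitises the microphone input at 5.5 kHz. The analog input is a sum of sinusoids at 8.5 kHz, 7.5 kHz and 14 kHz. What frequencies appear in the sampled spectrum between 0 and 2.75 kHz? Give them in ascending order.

2 kHz, 2.5 kHz

fs/2 = 2.75 kHz.
8.5 kHz mod fs = 3 kHz.
3 kHz > fs/2 = 2.75 kHz, folds to fs − 3 kHz = 2.5 kHz.
7.5 kHz mod fs = 2 kHz.
2 kHz ≤ fs/2 = 2.75 kHz, appears at 2 kHz.
14 kHz mod fs = 3 kHz.
3 kHz > fs/2 = 2.75 kHz, folds to fs − 3 kHz = 2.5 kHz.
Distinct values: {2 kHz, 2.5 kHz}.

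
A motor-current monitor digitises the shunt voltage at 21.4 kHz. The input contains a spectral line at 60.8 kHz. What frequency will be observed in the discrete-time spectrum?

3.4 kHz

60.8 kHz mod fs = 18 kHz.
18 kHz > fs/2 = 10.7 kHz, folds to fs − 18 kHz = 3.4 kHz.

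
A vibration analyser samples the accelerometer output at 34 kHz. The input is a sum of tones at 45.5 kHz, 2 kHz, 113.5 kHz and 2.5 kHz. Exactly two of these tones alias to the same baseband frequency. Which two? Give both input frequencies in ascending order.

45.5 kHz, 113.5 kHz

fs/2 = 17 kHz.
45.5 kHz mod fs = 11.5 kHz.
11.5 kHz ≤ fs/2 = 17 kHz, appears at 11.5 kHz.
2 kHz ≤ fs/2 = 17 kHz, passes unchanged.
113.5 kHz mod fs = 11.5 kHz.
11.5 kHz ≤ fs/2 = 17 kHz, appears at 11.5 kHz.
2.5 kHz ≤ fs/2 = 17 kHz, passes unchanged.
45.5 kHz and 113.5 kHz both map to 11.5 kHz.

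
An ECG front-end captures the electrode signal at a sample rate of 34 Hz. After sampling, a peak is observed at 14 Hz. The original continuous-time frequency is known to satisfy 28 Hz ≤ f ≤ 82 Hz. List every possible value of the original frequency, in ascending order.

Frequencies that alias to 14 Hz are k·fs ± 14 Hz for integer k ≥ 0.
k=0: 14 Hz.
k=1: 20 Hz, 48 Hz.
k=2: 54 Hz, 82 Hz.
k=3: 88 Hz, 116 Hz.
Within [28 Hz, 82 Hz]: 48 Hz, 54 Hz, 82 Hz.

48 Hz, 54 Hz, 82 Hz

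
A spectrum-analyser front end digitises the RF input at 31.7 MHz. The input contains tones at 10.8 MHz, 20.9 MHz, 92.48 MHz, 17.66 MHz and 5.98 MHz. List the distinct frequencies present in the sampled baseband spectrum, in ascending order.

2.62 MHz, 5.98 MHz, 10.8 MHz, 14.04 MHz

fs/2 = 15.85 MHz.
10.8 MHz ≤ fs/2 = 15.85 MHz, passes unchanged.
20.9 MHz > fs/2 = 15.85 MHz, folds to fs − 20.9 MHz = 10.8 MHz.
92.48 MHz mod fs = 29.08 MHz.
29.08 MHz > fs/2 = 15.85 MHz, folds to fs − 29.08 MHz = 2.62 MHz.
17.66 MHz > fs/2 = 15.85 MHz, folds to fs − 17.66 MHz = 14.04 MHz.
5.98 MHz ≤ fs/2 = 15.85 MHz, passes unchanged.
Distinct values: {2.62 MHz, 5.98 MHz, 10.8 MHz, 14.04 MHz}.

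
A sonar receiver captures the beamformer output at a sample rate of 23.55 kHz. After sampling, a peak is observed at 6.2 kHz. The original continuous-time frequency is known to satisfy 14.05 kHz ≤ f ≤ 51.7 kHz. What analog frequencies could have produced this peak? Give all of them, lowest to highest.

17.35 kHz, 29.75 kHz, 40.9 kHz

Frequencies that alias to 6.2 kHz are k·fs ± 6.2 kHz for integer k ≥ 0.
k=0: 6.2 kHz.
k=1: 17.35 kHz, 29.75 kHz.
k=2: 40.9 kHz, 53.3 kHz.
k=3: 64.45 kHz, 76.85 kHz.
Within [14.05 kHz, 51.7 kHz]: 17.35 kHz, 29.75 kHz, 40.9 kHz.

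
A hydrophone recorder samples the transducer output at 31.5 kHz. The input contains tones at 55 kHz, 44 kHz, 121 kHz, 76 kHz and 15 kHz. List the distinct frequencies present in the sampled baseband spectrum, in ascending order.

5 kHz, 8 kHz, 12.5 kHz, 13 kHz, 15 kHz

fs/2 = 15.75 kHz.
55 kHz mod fs = 23.5 kHz.
23.5 kHz > fs/2 = 15.75 kHz, folds to fs − 23.5 kHz = 8 kHz.
44 kHz mod fs = 12.5 kHz.
12.5 kHz ≤ fs/2 = 15.75 kHz, appears at 12.5 kHz.
121 kHz mod fs = 26.5 kHz.
26.5 kHz > fs/2 = 15.75 kHz, folds to fs − 26.5 kHz = 5 kHz.
76 kHz mod fs = 13 kHz.
13 kHz ≤ fs/2 = 15.75 kHz, appears at 13 kHz.
15 kHz ≤ fs/2 = 15.75 kHz, passes unchanged.
Distinct values: {5 kHz, 8 kHz, 12.5 kHz, 13 kHz, 15 kHz}.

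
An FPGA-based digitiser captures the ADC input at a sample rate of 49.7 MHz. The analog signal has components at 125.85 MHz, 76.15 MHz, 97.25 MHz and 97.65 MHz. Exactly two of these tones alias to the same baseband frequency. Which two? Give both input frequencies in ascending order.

76.15 MHz, 125.85 MHz

fs/2 = 24.85 MHz.
125.85 MHz mod fs = 26.45 MHz.
26.45 MHz > fs/2 = 24.85 MHz, folds to fs − 26.45 MHz = 23.25 MHz.
76.15 MHz mod fs = 26.45 MHz.
26.45 MHz > fs/2 = 24.85 MHz, folds to fs − 26.45 MHz = 23.25 MHz.
97.25 MHz mod fs = 47.55 MHz.
47.55 MHz > fs/2 = 24.85 MHz, folds to fs − 47.55 MHz = 2.15 MHz.
97.65 MHz mod fs = 47.95 MHz.
47.95 MHz > fs/2 = 24.85 MHz, folds to fs − 47.95 MHz = 1.75 MHz.
76.15 MHz and 125.85 MHz both map to 23.25 MHz.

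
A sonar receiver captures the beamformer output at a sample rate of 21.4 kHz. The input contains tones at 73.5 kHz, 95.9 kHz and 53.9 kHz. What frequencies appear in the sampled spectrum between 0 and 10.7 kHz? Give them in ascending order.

9.3 kHz, 10.3 kHz

fs/2 = 10.7 kHz.
73.5 kHz mod fs = 9.3 kHz.
9.3 kHz ≤ fs/2 = 10.7 kHz, appears at 9.3 kHz.
95.9 kHz mod fs = 10.3 kHz.
10.3 kHz ≤ fs/2 = 10.7 kHz, appears at 10.3 kHz.
53.9 kHz mod fs = 11.1 kHz.
11.1 kHz > fs/2 = 10.7 kHz, folds to fs − 11.1 kHz = 10.3 kHz.
Distinct values: {9.3 kHz, 10.3 kHz}.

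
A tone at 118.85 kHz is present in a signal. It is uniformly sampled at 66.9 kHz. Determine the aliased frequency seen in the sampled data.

14.95 kHz

118.85 kHz mod fs = 51.95 kHz.
51.95 kHz > fs/2 = 33.45 kHz, folds to fs − 51.95 kHz = 14.95 kHz.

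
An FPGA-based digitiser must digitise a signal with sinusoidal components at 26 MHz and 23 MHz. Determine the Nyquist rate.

Highest-frequency component: 26 MHz.
Nyquist rate = 2 × 26 MHz = 52 MHz.

52 MHz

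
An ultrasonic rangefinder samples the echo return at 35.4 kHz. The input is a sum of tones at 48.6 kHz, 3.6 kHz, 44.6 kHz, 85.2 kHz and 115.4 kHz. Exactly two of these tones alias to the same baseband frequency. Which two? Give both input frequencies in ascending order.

fs/2 = 17.7 kHz.
48.6 kHz mod fs = 13.2 kHz.
13.2 kHz ≤ fs/2 = 17.7 kHz, appears at 13.2 kHz.
3.6 kHz ≤ fs/2 = 17.7 kHz, passes unchanged.
44.6 kHz mod fs = 9.2 kHz.
9.2 kHz ≤ fs/2 = 17.7 kHz, appears at 9.2 kHz.
85.2 kHz mod fs = 14.4 kHz.
14.4 kHz ≤ fs/2 = 17.7 kHz, appears at 14.4 kHz.
115.4 kHz mod fs = 9.2 kHz.
9.2 kHz ≤ fs/2 = 17.7 kHz, appears at 9.2 kHz.
44.6 kHz and 115.4 kHz both map to 9.2 kHz.

44.6 kHz, 115.4 kHz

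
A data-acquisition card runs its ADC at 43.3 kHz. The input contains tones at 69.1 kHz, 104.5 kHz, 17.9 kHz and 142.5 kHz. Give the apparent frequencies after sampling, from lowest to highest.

fs/2 = 21.65 kHz.
69.1 kHz mod fs = 25.8 kHz.
25.8 kHz > fs/2 = 21.65 kHz, folds to fs − 25.8 kHz = 17.5 kHz.
104.5 kHz mod fs = 17.9 kHz.
17.9 kHz ≤ fs/2 = 21.65 kHz, appears at 17.9 kHz.
17.9 kHz ≤ fs/2 = 21.65 kHz, passes unchanged.
142.5 kHz mod fs = 12.6 kHz.
12.6 kHz ≤ fs/2 = 21.65 kHz, appears at 12.6 kHz.
Distinct values: {12.6 kHz, 17.5 kHz, 17.9 kHz}.

12.6 kHz, 17.5 kHz, 17.9 kHz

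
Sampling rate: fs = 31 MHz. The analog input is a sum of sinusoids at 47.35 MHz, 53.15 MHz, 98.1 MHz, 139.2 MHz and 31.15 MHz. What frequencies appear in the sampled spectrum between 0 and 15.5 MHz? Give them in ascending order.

fs/2 = 15.5 MHz.
47.35 MHz mod fs = 16.35 MHz.
16.35 MHz > fs/2 = 15.5 MHz, folds to fs − 16.35 MHz = 14.65 MHz.
53.15 MHz mod fs = 22.15 MHz.
22.15 MHz > fs/2 = 15.5 MHz, folds to fs − 22.15 MHz = 8.85 MHz.
98.1 MHz mod fs = 5.1 MHz.
5.1 MHz ≤ fs/2 = 15.5 MHz, appears at 5.1 MHz.
139.2 MHz mod fs = 15.2 MHz.
15.2 MHz ≤ fs/2 = 15.5 MHz, appears at 15.2 MHz.
31.15 MHz mod fs = 0.15 MHz.
0.15 MHz ≤ fs/2 = 15.5 MHz, appears at 0.15 MHz.
Distinct values: {0.15 MHz, 5.1 MHz, 8.85 MHz, 14.65 MHz, 15.2 MHz}.

0.15 MHz, 5.1 MHz, 8.85 MHz, 14.65 MHz, 15.2 MHz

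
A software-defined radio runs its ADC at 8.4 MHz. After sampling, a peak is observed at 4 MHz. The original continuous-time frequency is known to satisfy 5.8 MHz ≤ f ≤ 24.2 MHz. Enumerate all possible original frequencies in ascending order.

Frequencies that alias to 4 MHz are k·fs ± 4 MHz for integer k ≥ 0.
k=0: 4 MHz.
k=1: 4.4 MHz, 12.4 MHz.
k=2: 12.8 MHz, 20.8 MHz.
k=3: 21.2 MHz, 29.2 MHz.
k=4: 29.6 MHz, 37.6 MHz.
Within [5.8 MHz, 24.2 MHz]: 12.4 MHz, 12.8 MHz, 20.8 MHz, 21.2 MHz.

12.4 MHz, 12.8 MHz, 20.8 MHz, 21.2 MHz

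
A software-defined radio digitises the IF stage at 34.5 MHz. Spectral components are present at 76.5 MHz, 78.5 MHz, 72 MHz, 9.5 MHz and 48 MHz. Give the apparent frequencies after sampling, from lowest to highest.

3 MHz, 7.5 MHz, 9.5 MHz, 13.5 MHz

fs/2 = 17.25 MHz.
76.5 MHz mod fs = 7.5 MHz.
7.5 MHz ≤ fs/2 = 17.25 MHz, appears at 7.5 MHz.
78.5 MHz mod fs = 9.5 MHz.
9.5 MHz ≤ fs/2 = 17.25 MHz, appears at 9.5 MHz.
72 MHz mod fs = 3 MHz.
3 MHz ≤ fs/2 = 17.25 MHz, appears at 3 MHz.
9.5 MHz ≤ fs/2 = 17.25 MHz, passes unchanged.
48 MHz mod fs = 13.5 MHz.
13.5 MHz ≤ fs/2 = 17.25 MHz, appears at 13.5 MHz.
Distinct values: {3 MHz, 7.5 MHz, 9.5 MHz, 13.5 MHz}.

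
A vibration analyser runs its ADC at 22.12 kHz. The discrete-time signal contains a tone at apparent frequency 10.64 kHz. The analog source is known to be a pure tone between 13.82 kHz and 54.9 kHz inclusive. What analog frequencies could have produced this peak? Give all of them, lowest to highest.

Frequencies that alias to 10.64 kHz are k·fs ± 10.64 kHz for integer k ≥ 0.
k=0: 10.64 kHz.
k=1: 11.48 kHz, 32.76 kHz.
k=2: 33.6 kHz, 54.88 kHz.
k=3: 55.72 kHz, 77 kHz.
Within [13.82 kHz, 54.9 kHz]: 32.76 kHz, 33.6 kHz, 54.88 kHz.

32.76 kHz, 33.6 kHz, 54.88 kHz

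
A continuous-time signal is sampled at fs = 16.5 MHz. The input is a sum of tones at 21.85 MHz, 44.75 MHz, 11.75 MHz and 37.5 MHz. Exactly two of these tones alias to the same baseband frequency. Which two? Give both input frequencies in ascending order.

11.75 MHz, 44.75 MHz

fs/2 = 8.25 MHz.
21.85 MHz mod fs = 5.35 MHz.
5.35 MHz ≤ fs/2 = 8.25 MHz, appears at 5.35 MHz.
44.75 MHz mod fs = 11.75 MHz.
11.75 MHz > fs/2 = 8.25 MHz, folds to fs − 11.75 MHz = 4.75 MHz.
11.75 MHz > fs/2 = 8.25 MHz, folds to fs − 11.75 MHz = 4.75 MHz.
37.5 MHz mod fs = 4.5 MHz.
4.5 MHz ≤ fs/2 = 8.25 MHz, appears at 4.5 MHz.
11.75 MHz and 44.75 MHz both map to 4.75 MHz.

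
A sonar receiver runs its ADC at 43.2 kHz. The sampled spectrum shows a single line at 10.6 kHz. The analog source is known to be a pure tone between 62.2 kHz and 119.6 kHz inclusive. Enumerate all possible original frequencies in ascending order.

75.8 kHz, 97 kHz, 119 kHz

Frequencies that alias to 10.6 kHz are k·fs ± 10.6 kHz for integer k ≥ 0.
k=0: 10.6 kHz.
k=1: 32.6 kHz, 53.8 kHz.
k=2: 75.8 kHz, 97 kHz.
k=3: 119 kHz, 140.2 kHz.
k=4: 162.2 kHz, 183.4 kHz.
Within [62.2 kHz, 119.6 kHz]: 75.8 kHz, 97 kHz, 119 kHz.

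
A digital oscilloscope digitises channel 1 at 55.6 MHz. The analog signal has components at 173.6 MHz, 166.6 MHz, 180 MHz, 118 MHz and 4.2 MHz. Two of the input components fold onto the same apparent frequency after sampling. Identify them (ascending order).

fs/2 = 27.8 MHz.
173.6 MHz mod fs = 6.8 MHz.
6.8 MHz ≤ fs/2 = 27.8 MHz, appears at 6.8 MHz.
166.6 MHz mod fs = 55.4 MHz.
55.4 MHz > fs/2 = 27.8 MHz, folds to fs − 55.4 MHz = 0.2 MHz.
180 MHz mod fs = 13.2 MHz.
13.2 MHz ≤ fs/2 = 27.8 MHz, appears at 13.2 MHz.
118 MHz mod fs = 6.8 MHz.
6.8 MHz ≤ fs/2 = 27.8 MHz, appears at 6.8 MHz.
4.2 MHz ≤ fs/2 = 27.8 MHz, passes unchanged.
118 MHz and 173.6 MHz both map to 6.8 MHz.

118 MHz, 173.6 MHz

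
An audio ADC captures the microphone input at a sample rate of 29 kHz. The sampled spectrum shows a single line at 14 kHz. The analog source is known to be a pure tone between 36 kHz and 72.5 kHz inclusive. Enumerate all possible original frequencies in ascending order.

43 kHz, 44 kHz, 72 kHz

Frequencies that alias to 14 kHz are k·fs ± 14 kHz for integer k ≥ 0.
k=0: 14 kHz.
k=1: 15 kHz, 43 kHz.
k=2: 44 kHz, 72 kHz.
k=3: 73 kHz, 101 kHz.
Within [36 kHz, 72.5 kHz]: 43 kHz, 44 kHz, 72 kHz.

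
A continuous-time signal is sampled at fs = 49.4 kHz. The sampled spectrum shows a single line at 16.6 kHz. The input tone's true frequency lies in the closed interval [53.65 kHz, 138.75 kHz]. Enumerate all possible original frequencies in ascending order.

66 kHz, 82.2 kHz, 115.4 kHz, 131.6 kHz

Frequencies that alias to 16.6 kHz are k·fs ± 16.6 kHz for integer k ≥ 0.
k=0: 16.6 kHz.
k=1: 32.8 kHz, 66 kHz.
k=2: 82.2 kHz, 115.4 kHz.
k=3: 131.6 kHz, 164.8 kHz.
k=4: 181 kHz, 214.2 kHz.
Within [53.65 kHz, 138.75 kHz]: 66 kHz, 82.2 kHz, 115.4 kHz, 131.6 kHz.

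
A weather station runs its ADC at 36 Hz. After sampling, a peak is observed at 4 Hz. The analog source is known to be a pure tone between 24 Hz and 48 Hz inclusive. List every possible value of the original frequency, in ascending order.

32 Hz, 40 Hz

Frequencies that alias to 4 Hz are k·fs ± 4 Hz for integer k ≥ 0.
k=0: 4 Hz.
k=1: 32 Hz, 40 Hz.
k=2: 68 Hz, 76 Hz.
Within [24 Hz, 48 Hz]: 32 Hz, 40 Hz.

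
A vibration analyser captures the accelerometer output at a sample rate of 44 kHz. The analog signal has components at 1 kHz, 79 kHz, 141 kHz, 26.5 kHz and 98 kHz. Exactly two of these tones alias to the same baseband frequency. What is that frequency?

9 kHz

fs/2 = 22 kHz.
1 kHz ≤ fs/2 = 22 kHz, passes unchanged.
79 kHz mod fs = 35 kHz.
35 kHz > fs/2 = 22 kHz, folds to fs − 35 kHz = 9 kHz.
141 kHz mod fs = 9 kHz.
9 kHz ≤ fs/2 = 22 kHz, appears at 9 kHz.
26.5 kHz > fs/2 = 22 kHz, folds to fs − 26.5 kHz = 17.5 kHz.
98 kHz mod fs = 10 kHz.
10 kHz ≤ fs/2 = 22 kHz, appears at 10 kHz.
79 kHz and 141 kHz both map to 9 kHz.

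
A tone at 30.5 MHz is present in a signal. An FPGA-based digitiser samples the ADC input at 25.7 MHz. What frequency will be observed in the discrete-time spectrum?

30.5 MHz mod fs = 4.8 MHz.
4.8 MHz ≤ fs/2 = 12.85 MHz, appears at 4.8 MHz.

4.8 MHz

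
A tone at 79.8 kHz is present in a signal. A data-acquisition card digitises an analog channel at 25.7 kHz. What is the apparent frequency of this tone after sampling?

79.8 kHz mod fs = 2.7 kHz.
2.7 kHz ≤ fs/2 = 12.85 kHz, appears at 2.7 kHz.

2.7 kHz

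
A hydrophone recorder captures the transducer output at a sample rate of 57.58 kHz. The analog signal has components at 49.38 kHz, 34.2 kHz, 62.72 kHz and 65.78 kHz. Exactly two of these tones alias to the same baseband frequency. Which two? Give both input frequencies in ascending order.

fs/2 = 28.79 kHz.
49.38 kHz > fs/2 = 28.79 kHz, folds to fs − 49.38 kHz = 8.2 kHz.
34.2 kHz > fs/2 = 28.79 kHz, folds to fs − 34.2 kHz = 23.38 kHz.
62.72 kHz mod fs = 5.14 kHz.
5.14 kHz ≤ fs/2 = 28.79 kHz, appears at 5.14 kHz.
65.78 kHz mod fs = 8.2 kHz.
8.2 kHz ≤ fs/2 = 28.79 kHz, appears at 8.2 kHz.
49.38 kHz and 65.78 kHz both map to 8.2 kHz.

49.38 kHz, 65.78 kHz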